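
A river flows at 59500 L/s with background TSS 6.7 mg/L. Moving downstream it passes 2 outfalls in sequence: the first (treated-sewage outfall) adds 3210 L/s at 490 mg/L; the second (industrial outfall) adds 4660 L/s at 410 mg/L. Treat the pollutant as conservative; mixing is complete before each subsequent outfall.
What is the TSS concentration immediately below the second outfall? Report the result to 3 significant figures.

57.6 mg/L

After outfall 1: Q = 59500 + 3210 = 62710 L/s; C = (59500·6.700 + 3210·490.0)/62710 = 31.44 mg/L.
After outfall 2: Q = 62710 + 4660 = 67370 L/s; C = (62710·31.44 + 4660·410.0)/67370 = 57.62 mg/L.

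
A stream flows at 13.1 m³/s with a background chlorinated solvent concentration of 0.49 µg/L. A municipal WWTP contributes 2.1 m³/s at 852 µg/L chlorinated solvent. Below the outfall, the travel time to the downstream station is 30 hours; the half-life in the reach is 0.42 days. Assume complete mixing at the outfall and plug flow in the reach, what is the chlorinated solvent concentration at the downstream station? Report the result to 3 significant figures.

15.0 µg/L

Mixed concentration C = ΣQC/ΣQ = (13.10·0.4900 + 2.100·852.0) / 15.20 = 1796/15.20 = 118.1 µg/L.
Half-life 0.42 d → k = ln 2 / 0.42 = 1.650 d⁻¹.
First-order decay: C = 118.1·exp(−k·t) = 118.1·0.1271 = 15.01 µg/L.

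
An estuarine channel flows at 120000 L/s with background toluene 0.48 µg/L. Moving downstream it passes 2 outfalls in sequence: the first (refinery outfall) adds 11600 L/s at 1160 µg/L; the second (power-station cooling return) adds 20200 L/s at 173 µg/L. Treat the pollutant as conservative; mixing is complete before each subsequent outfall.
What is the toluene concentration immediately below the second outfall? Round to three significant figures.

Below outfall 1: Q → 131600 L/s, C = (120000·0.4800 + 11600·1160)/131600 = 102.7 µg/L.
Below outfall 2: Q → 151800 L/s, C = (131600·102.7 + 20200·173.0)/151800 = 112.0 µg/L.

112 µg/L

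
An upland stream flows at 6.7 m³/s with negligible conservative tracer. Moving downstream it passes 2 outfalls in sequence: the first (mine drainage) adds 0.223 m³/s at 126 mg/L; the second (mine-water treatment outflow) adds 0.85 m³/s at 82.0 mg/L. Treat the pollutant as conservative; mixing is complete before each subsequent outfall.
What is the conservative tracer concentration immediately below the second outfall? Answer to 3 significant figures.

After outfall 1: Q = 6.700 + 0.2230 = 6.923 m³/s; C = (6.700·0 + 0.2230·126.0)/6.923 = 4.059 mg/L.
After outfall 2: Q = 6.923 + 0.8500 = 7.773 m³/s; C = (6.923·4.059 + 0.8500·82.00)/7.773 = 12.58 mg/L.

12.6 mg/L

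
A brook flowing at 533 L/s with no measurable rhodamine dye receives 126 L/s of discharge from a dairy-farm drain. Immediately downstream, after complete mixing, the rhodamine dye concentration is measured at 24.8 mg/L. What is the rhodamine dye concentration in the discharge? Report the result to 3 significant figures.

Mass balance: 533.0·0 + 126.0·Cₑ = 659.0·24.80
→ Cₑ = (659.0·24.80 − 533.0·0) / 126.0 = 129.7 mg/L.

130 mg/L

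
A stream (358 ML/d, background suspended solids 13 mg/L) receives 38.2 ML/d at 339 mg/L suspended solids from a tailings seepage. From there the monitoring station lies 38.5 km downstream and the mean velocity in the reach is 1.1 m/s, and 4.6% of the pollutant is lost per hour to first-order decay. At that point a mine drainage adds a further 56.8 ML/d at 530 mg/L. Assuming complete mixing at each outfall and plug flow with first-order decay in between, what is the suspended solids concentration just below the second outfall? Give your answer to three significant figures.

After mixing, C = (358.0·13.00 + 38.20·339.0) / 396.2 = 17600/396.2 = 44.43 mg/L; combined flow 396.2 ML/d.
Travel time t = 38.5·1000 / 1.1 = 35000 s = 9.722 h.
4.6%/h lost → k = −ln(1 − 0.046) = 0.04709 h⁻¹.
After decay, C = 44.43 × e^(−kt) = 44.43 × 0.6327 = 28.11 mg/L.
At the second outfall, C = (396.2·28.11 + 56.80·530.0) / (396.2 + 56.80) = 91.04 mg/L.

91.0 mg/L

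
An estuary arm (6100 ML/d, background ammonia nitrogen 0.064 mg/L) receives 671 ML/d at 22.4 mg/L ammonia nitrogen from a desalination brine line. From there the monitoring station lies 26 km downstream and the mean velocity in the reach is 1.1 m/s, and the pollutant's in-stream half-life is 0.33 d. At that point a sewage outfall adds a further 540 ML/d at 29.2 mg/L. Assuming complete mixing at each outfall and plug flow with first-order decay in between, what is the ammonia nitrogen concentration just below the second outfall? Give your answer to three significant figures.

3.34 mg/L

After mixing, C = (6100·0.06400 + 671.0·22.40) / 6771 = 15420/6771 = 2.277 mg/L; combined flow 6771 ML/d.
Travel time t = 26·1000 / 1.1 = 23640 s = 6.566 h.
Half-life 0.33 d → k = ln 2 / 0.33 = 2.100 d⁻¹.
Decay over the reach: 2.277·exp(−kt) = 2.277·0.5629 = 1.282 mg/L.
Second outfall: C = (6771·1.282 + 540.0·29.20)/7311 = 3.344 mg/L.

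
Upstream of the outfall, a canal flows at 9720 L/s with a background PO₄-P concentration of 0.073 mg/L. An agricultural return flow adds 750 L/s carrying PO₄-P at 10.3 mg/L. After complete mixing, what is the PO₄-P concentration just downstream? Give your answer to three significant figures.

Flow-weighted average: C = (9720·0.07300 + 750.0·10.30) / 10470 = 8435/10470 = 0.8056 mg/L.

0.806 mg/L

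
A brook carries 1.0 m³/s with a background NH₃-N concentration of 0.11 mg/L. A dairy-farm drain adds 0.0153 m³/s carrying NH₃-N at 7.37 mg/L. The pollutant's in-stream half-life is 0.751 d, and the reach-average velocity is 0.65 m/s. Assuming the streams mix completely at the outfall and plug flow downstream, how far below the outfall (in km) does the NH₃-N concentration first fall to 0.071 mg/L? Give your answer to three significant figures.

Flow-weighted average: C = (1.000·0.1100 + 0.01530·7.370) / 1.015 = 0.2228/1.015 = 0.2194 mg/L.
Half-life 0.751 d → k = ln 2 / 0.751 = 0.9230 d⁻¹.
Set 0.2194·exp(−k·t) = 0.071 → t = ln(0.2194/0.071)/k = 105600 s = 29.34 h.
Distance = v·t = 0.65·105600 = 68650 m = 68.65 km.

68.7 km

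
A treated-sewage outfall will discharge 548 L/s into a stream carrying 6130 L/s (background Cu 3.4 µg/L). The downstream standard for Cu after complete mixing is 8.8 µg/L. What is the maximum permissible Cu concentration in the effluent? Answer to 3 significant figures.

69.2 µg/L

At the limit, (Qr·Cr + Qe·Cₑ)/(Qr + Qe) = 8.8:
Cₑ = (6678·8.8 − 6130·3.400) / 548.0 = 69.21 µg/L.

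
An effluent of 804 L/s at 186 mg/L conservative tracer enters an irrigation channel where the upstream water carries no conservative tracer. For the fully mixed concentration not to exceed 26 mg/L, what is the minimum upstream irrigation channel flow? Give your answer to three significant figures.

4950 L/s

Set C_mix = 26: (Q·0 + 804.0·186.0) / (Q + 804.0) = 26
→ Q = 804.0·(186.0 − 26)/(26 − 0) = 4948 L/s.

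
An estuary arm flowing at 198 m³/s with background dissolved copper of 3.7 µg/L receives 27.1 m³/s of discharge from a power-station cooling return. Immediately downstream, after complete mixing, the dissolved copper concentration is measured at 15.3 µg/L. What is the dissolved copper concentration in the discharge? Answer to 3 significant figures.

100 µg/L

Mass balance: 198.0·3.700 + 27.10·Cₑ = 225.1·15.30
→ Cₑ = (225.1·15.30 − 198.0·3.700) / 27.10 = 100.1 µg/L.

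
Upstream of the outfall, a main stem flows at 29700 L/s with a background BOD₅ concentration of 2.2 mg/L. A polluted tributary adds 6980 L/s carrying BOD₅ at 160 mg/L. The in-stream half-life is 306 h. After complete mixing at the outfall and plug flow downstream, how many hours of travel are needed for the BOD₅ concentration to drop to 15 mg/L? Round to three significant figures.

Mass balance: C = (29700·2.200 + 6980·160.0) / 36680 = 1182000/36680 = 32.23 mg/L.
Half-life 306 h → k = ln 2 / 306 = 0.002265 h⁻¹ = 0.05436 d⁻¹.
32.23·exp(−k·t) = 15 → t = ln(32.23/15)/k = 1215000 s = 337.6 h.

338 h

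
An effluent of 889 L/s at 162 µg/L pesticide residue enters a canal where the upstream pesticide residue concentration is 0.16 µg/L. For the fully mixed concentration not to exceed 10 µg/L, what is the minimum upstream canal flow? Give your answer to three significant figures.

13700 L/s

Set C_mix = 10: (Q·0.1600 + 889.0·162.0) / (Q + 889.0) = 10
→ Q = 889.0·(162.0 − 10)/(10 − 0.1600) = 13730 L/s.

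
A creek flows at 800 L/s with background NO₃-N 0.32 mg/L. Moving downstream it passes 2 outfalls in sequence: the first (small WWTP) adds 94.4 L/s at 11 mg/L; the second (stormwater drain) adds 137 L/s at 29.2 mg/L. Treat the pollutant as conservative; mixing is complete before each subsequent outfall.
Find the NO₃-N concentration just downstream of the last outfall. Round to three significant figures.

5.13 mg/L

Outfall 1: combined Q = 894.4 L/s; C = (800.0·0.3200 + 94.40·11.00)/894.4 = 1.447 mg/L.
Outfall 2: combined Q = 1031 L/s; C = (894.4·1.447 + 137.0·29.20)/1031 = 5.134 mg/L.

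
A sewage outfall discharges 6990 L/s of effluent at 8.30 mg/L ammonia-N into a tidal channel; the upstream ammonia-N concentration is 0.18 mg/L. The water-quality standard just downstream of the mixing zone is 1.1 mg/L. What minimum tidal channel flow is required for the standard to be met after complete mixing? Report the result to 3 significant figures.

54700 L/s

Set C_mix = 1.1: (Q·0.1800 + 6990·8.300) / (Q + 6990) = 1.1
→ Q = 6990·(8.300 − 1.1)/(1.1 − 0.1800) = 54700 L/s.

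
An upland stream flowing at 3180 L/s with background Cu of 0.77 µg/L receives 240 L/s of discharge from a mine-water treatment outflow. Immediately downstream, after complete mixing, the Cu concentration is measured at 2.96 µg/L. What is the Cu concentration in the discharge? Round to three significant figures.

Mass balance: 3180·0.7700 + 240.0·Cₑ = 3420·2.960
→ Cₑ = (3420·2.960 − 3180·0.7700) / 240.0 = 31.98 µg/L.

32.0 µg/L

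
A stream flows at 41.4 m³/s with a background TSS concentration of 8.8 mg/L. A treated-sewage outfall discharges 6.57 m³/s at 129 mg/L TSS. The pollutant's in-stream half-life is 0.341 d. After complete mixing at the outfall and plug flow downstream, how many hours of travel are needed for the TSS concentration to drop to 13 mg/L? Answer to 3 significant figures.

7.84 h

Mass balance: C = (41.40·8.800 + 6.570·129.0) / 47.97 = 1212/47.97 = 25.26 mg/L.
Half-life 0.341 d → k = ln 2 / 0.341 = 2.033 d⁻¹.
25.26·exp(−k·t) = 13 → t = ln(25.26/13)/k = 28240 s = 7.844 h.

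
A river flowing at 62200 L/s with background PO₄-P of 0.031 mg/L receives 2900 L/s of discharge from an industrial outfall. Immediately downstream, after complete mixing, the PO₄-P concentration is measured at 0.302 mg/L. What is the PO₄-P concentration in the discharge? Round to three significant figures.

6.11 mg/L

Mass balance: 62200·0.03100 + 2900·Cₑ = 65100·0.3020
→ Cₑ = (65100·0.3020 − 62200·0.03100) / 2900 = 6.114 mg/L.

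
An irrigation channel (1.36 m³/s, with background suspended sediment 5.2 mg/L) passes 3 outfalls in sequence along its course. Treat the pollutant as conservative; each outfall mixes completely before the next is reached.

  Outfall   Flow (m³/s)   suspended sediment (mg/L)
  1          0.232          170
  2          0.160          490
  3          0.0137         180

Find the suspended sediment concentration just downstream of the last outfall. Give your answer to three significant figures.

Below outfall 1: Q → 1.592 m³/s, C = (1.360·5.200 + 0.2320·170.0)/1.592 = 29.22 mg/L.
Below outfall 2: Q → 1.752 m³/s, C = (1.592·29.22 + 0.1600·490.0)/1.752 = 71.30 mg/L.
Below outfall 3: Q → 1.766 m³/s, C = (1.752·71.30 + 0.01370·180.0)/1.766 = 72.14 mg/L.

72.1 mg/L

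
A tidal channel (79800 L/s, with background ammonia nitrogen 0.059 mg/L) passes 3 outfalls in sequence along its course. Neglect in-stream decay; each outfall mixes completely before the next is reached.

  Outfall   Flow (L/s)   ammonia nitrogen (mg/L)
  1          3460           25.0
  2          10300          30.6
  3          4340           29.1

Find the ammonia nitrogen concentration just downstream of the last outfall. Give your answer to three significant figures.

Outfall 1: combined Q = 83260 L/s; C = (79800·0.05900 + 3460·25.00)/83260 = 1.095 mg/L.
Outfall 2: combined Q = 93560 L/s; C = (83260·1.095 + 10300·30.60)/93560 = 4.344 mg/L.
Outfall 3: combined Q = 97900 L/s; C = (93560·4.344 + 4340·29.10)/97900 = 5.441 mg/L.

5.44 mg/L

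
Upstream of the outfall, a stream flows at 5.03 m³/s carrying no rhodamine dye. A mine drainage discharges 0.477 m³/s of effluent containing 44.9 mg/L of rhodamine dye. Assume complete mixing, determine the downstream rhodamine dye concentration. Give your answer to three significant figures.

3.89 mg/L

After mixing, C = (5.030·0 + 0.4770·44.90) / 5.507 = 21.42/5.507 = 3.889 mg/L.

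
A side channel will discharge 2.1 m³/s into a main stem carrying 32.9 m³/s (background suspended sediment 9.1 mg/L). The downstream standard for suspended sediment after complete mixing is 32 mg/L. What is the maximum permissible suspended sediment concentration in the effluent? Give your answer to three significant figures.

At the limit, (Qr·Cr + Qe·Cₑ)/(Qr + Qe) = 32:
Cₑ = (35.00·32 − 32.90·9.100) / 2.100 = 390.8 mg/L.

391 mg/L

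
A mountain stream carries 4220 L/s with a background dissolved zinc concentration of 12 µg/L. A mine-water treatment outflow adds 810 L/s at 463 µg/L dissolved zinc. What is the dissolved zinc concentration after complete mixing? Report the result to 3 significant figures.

Mass balance: C = (4220·12.00 + 810.0·463.0) / 5030 = 425700/5030 = 84.63 µg/L.

84.6 µg/L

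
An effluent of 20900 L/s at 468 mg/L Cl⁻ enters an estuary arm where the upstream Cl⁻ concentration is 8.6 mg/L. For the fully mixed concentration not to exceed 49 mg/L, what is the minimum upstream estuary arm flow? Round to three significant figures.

217000 L/s

Set C_mix = 49: (Q·8.600 + 20900·468.0) / (Q + 20900) = 49
→ Q = 20900·(468.0 − 49)/(49 − 8.600) = 216800 L/s.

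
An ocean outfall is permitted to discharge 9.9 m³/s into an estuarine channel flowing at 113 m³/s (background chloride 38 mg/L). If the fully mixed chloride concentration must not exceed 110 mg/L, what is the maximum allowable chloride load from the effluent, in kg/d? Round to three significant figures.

Mass balance at the limit: 113.0·38.00 + 9.900·Cₑ = 122.9·110 → Cₑ = 931.8 mg/L.
Load = 9.900 m³/s × 931.8 g/m³ × 86 400 s/d = 797000 kg/d.

797000 kg/d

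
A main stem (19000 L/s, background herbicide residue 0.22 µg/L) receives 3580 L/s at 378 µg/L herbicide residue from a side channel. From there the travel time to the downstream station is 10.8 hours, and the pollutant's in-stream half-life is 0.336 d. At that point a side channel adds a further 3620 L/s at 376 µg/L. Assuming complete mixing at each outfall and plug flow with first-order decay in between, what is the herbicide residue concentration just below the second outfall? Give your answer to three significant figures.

72.4 µg/L

Mass balance: C = (19000·0.2200 + 3580·378.0) / 22580 = 1357000/22580 = 60.12 µg/L; combined flow 22580 L/s.
Half-life 0.336 d → k = ln 2 / 0.336 = 2.063 d⁻¹.
Applying C = C₀e^(−kt): 60.12 × 0.3952 = 23.76 µg/L.
Second outfall: C = (22580·23.76 + 3620·376.0)/26200 = 72.43 µg/L.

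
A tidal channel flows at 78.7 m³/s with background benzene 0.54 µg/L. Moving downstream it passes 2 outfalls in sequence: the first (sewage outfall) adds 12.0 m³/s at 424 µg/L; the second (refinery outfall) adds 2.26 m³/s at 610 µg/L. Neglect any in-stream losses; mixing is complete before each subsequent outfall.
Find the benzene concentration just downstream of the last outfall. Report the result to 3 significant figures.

Outfall 1: combined Q = 90.70 m³/s; C = (78.70·0.5400 + 12.00·424.0)/90.70 = 56.57 µg/L.
Outfall 2: combined Q = 92.96 m³/s; C = (90.70·56.57 + 2.260·610.0)/92.96 = 70.02 µg/L.

70.0 µg/L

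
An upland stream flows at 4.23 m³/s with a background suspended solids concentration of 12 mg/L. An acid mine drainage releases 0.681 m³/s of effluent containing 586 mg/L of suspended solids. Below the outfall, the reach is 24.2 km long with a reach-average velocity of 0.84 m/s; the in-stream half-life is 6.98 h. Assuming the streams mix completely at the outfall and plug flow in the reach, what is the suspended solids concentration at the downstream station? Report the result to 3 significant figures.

Flow-weighted average: C = (4.230·12.00 + 0.6810·586.0) / 4.911 = 449.8/4.911 = 91.60 mg/L.
Travel time t = 24.2·1000 / 0.84 = 28810 s = 8.003 h.
Half-life 6.98 h → k = ln 2 / 6.98 = 0.09930 h⁻¹ = 2.383 d⁻¹.
After decay, C = 91.60 × e^(−kt) = 91.60 × 0.4517 = 41.38 mg/L.

41.4 mg/L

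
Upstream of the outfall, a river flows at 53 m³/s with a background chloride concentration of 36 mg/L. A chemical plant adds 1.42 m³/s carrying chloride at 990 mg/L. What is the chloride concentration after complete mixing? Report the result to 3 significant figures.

Flow-weighted average: C = (53.00·36.00 + 1.420·990.0) / 54.42 = 3314/54.42 = 60.89 mg/L.

60.9 mg/L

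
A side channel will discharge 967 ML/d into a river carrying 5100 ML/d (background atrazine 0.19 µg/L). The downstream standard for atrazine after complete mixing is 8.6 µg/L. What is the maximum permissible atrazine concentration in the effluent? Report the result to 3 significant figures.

53.0 µg/L

At the limit, (Qr·Cr + Qe·Cₑ)/(Qr + Qe) = 8.6:
Cₑ = (6067·8.6 − 5100·0.1900) / 967.0 = 52.95 µg/L.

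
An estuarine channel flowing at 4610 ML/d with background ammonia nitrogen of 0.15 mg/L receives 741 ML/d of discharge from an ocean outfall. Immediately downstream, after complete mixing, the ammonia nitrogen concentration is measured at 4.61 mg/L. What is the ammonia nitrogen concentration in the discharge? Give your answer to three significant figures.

32.4 mg/L

Mass balance: 4610·0.1500 + 741.0·Cₑ = 5351·4.610
→ Cₑ = (5351·4.610 − 4610·0.1500) / 741.0 = 32.36 mg/L.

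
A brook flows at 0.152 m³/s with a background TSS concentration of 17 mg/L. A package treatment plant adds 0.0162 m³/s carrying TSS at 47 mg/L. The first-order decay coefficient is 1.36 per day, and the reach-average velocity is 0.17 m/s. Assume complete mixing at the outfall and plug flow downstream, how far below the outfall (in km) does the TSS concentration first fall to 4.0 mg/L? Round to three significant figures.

Flow-weighted average: C = (0.1520·17.00 + 0.01620·47.00) / 0.1682 = 3.345/0.1682 = 19.89 mg/L.
Set 19.89·exp(−k·t) = 4.0 → t = ln(19.89/4.0)/k = 101900 s = 28.30 h.
Distance = v·t = 0.17·101900 = 17320 m = 17.32 km.

17.3 km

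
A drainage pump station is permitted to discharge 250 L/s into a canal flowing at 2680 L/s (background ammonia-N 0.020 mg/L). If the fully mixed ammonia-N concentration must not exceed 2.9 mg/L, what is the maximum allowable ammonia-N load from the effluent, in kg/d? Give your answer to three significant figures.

Mass balance at the limit: 2680·0.02000 + 250.0·Cₑ = 2930·2.9 → Cₑ = 33.77 mg/L.
250.0 L/s = 0.2500 m³/s. Load = 0.2500 m³/s × 33.77 g/m³ × 86 400 s/d = 729.5 kg/d.

730 kg/d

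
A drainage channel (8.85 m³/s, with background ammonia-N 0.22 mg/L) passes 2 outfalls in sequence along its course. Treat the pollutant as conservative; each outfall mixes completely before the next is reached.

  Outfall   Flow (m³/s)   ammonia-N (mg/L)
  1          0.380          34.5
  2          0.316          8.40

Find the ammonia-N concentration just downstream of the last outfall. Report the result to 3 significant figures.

After outfall 1: Q = 8.850 + 0.3800 = 9.230 m³/s; C = (8.850·0.2200 + 0.3800·34.50)/9.230 = 1.631 mg/L.
After outfall 2: Q = 9.230 + 0.3160 = 9.546 m³/s; C = (9.230·1.631 + 0.3160·8.400)/9.546 = 1.855 mg/L.

1.86 mg/L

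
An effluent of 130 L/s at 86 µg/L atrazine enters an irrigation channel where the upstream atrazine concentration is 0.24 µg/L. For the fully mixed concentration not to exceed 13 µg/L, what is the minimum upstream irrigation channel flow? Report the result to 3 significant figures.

Set C_mix = 13: (Q·0.2400 + 130.0·86.00) / (Q + 130.0) = 13
→ Q = 130.0·(86.00 − 13)/(13 − 0.2400) = 743.7 L/s.

744 L/s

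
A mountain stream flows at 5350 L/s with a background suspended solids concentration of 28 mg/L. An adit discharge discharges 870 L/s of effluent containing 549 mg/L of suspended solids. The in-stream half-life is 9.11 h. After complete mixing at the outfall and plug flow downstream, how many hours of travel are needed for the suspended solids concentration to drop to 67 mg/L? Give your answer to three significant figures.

After mixing, C = (5350·28.00 + 870.0·549.0) / 6220 = 627400/6220 = 100.9 mg/L.
Half-life 9.11 h → k = ln 2 / 9.11 = 0.07609 h⁻¹ = 1.826 d⁻¹.
100.9·exp(−k·t) = 67 → t = ln(100.9/67)/k = 19360 s = 5.378 h.

5.38 h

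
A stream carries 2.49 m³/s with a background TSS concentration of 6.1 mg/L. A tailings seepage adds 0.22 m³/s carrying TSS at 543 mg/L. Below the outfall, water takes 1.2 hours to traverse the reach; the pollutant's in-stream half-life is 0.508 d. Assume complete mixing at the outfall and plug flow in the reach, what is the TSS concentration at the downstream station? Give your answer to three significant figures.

46.4 mg/L

Flow-weighted average: C = (2.490·6.100 + 0.2200·543.0) / 2.710 = 134.6/2.710 = 49.69 mg/L.
Half-life 0.508 d → k = ln 2 / 0.508 = 1.364 d⁻¹.
After decay, C = 49.69 × e^(−kt) = 49.69 × 0.9341 = 46.41 mg/L.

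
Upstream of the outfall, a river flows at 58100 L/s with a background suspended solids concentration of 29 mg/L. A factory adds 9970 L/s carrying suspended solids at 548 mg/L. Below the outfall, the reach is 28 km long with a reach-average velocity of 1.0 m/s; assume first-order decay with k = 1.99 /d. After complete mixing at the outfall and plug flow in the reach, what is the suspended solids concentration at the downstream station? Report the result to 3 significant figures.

Conservation of mass: C = (58100·29.00 + 9970·548.0) / 68070 = 7148000/68070 = 105.0 mg/L.
Travel time t = 28·1000 / 1.0 = 28000 s = 7.778 h.
Decay over the reach: 105.0·exp(−kt) = 105.0·0.5247 = 55.10 mg/L.

55.1 mg/L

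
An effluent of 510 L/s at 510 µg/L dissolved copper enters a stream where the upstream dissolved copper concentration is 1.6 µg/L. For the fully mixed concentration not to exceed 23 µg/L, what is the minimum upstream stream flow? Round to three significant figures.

11600 L/s

Set C_mix = 23: (Q·1.600 + 510.0·510.0) / (Q + 510.0) = 23
→ Q = 510.0·(510.0 − 23)/(23 − 1.600) = 11610 L/s.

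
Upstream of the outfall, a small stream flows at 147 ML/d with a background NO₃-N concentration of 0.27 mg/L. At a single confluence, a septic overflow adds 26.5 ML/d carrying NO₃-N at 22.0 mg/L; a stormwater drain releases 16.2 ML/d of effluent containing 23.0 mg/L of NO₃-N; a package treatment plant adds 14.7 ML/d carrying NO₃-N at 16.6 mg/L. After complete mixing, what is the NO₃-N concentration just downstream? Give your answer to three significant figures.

6.06 mg/L

Mixed concentration C = ΣQC/ΣQ = (147.0·0.2700 + 26.50·22.00 + 16.20·23.00 + 14.70·16.60) / 204.4 = 1239/204.4 = 6.063 mg/L.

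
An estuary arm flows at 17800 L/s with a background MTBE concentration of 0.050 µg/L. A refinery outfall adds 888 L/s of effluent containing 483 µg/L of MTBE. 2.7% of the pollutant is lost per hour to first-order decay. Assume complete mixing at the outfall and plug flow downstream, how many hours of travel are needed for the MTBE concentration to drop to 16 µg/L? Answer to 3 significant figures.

13.3 h

After mixing, C = (17800·0.05000 + 888.0·483.0) / 18690 = 429800/18690 = 23.00 µg/L.
2.7%/h lost → k = −ln(1 − 0.027) = 0.02737 h⁻¹.
23.00·exp(−k·t) = 16 → t = ln(23.00/16)/k = 47720 s = 13.26 h.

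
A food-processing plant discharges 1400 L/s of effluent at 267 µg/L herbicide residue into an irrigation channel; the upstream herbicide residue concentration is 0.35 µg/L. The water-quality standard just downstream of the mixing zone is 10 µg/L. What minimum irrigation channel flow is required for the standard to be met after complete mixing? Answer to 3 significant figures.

37300 L/s

Set C_mix = 10: (Q·0.3500 + 1400·267.0) / (Q + 1400) = 10
→ Q = 1400·(267.0 − 10)/(10 − 0.3500) = 37280 L/s.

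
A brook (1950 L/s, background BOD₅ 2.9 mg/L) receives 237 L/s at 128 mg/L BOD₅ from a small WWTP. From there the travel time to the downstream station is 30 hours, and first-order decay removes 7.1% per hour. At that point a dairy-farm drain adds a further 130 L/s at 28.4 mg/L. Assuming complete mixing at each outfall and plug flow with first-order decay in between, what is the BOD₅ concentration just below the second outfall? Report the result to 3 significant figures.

Mixed concentration C = ΣQC/ΣQ = (1950·2.900 + 237.0·128.0) / 2187 = 35990/2187 = 16.46 mg/L; combined flow 2187 L/s.
7.1%/h lost → k = −ln(1 − 0.071) = 0.07365 h⁻¹.
First-order decay: C = 16.46·exp(−k·t) = 16.46·0.1098 = 1.806 mg/L.
Second outfall: C = (2187·1.806 + 130.0·28.40)/2317 = 3.298 mg/L.

3.30 mg/L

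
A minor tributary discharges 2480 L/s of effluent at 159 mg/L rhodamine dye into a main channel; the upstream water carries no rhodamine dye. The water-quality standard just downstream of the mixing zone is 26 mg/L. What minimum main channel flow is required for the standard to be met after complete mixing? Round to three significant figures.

12700 L/s

Set C_mix = 26: (Q·0 + 2480·159.0) / (Q + 2480) = 26
→ Q = 2480·(159.0 − 26)/(26 − 0) = 12690 L/s.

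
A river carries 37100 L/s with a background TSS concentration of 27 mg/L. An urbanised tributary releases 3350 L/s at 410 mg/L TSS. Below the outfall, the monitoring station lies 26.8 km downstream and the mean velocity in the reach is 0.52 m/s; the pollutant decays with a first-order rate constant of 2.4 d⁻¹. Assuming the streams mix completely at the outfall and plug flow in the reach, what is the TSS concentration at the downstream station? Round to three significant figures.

Mixed concentration C = ΣQC/ΣQ = (37100·27.00 + 3350·410.0) / 40450 = 2375000/40450 = 58.72 mg/L.
Travel time t = 26.8·1000 / 0.52 = 51540 s = 14.32 h.
Decay over the reach: 58.72·exp(−kt) = 58.72·0.2389 = 14.03 mg/L.

14.0 mg/L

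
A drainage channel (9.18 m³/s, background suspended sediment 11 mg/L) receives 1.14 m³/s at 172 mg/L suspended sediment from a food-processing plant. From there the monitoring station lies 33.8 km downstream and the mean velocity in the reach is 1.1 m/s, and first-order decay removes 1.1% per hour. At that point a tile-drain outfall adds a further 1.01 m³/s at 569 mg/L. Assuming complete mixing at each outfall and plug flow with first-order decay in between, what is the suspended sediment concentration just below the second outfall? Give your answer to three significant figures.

Conservation of mass: C = (9.180·11.00 + 1.140·172.0) / 10.32 = 297.1/10.32 = 28.78 mg/L; combined flow 10.32 m³/s.
Travel time t = 33.8·1000 / 1.1 = 30730 s = 8.535 h.
1.1%/h lost → k = −ln(1 − 0.011) = 0.01106 h⁻¹.
Decay over the reach: 28.78·exp(−kt) = 28.78·0.9099 = 26.19 mg/L.
At the second outfall, C = (10.32·26.19 + 1.010·569.0) / (10.32 + 1.010) = 74.58 mg/L.

74.6 mg/L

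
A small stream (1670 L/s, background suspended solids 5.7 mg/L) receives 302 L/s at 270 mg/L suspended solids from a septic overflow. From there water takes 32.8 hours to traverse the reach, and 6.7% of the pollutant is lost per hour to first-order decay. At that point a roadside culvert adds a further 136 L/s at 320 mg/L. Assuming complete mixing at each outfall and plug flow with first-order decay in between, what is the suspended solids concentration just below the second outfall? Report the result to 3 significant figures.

25.1 mg/L

Mixed concentration C = ΣQC/ΣQ = (1670·5.700 + 302.0·270.0) / 1972 = 91060/1972 = 46.18 mg/L; combined flow 1972 L/s.
6.7%/h lost → k = −ln(1 − 0.067) = 0.06935 h⁻¹.
First-order decay: C = 46.18·exp(−k·t) = 46.18·0.1028 = 4.748 mg/L.
At the second outfall, C = (1972·4.748 + 136.0·320.0) / (1972 + 136.0) = 25.09 mg/L.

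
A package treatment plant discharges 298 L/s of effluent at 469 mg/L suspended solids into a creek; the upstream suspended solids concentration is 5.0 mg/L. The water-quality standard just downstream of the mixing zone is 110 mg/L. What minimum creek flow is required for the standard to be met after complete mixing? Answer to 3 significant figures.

1020 L/s

Set C_mix = 110: (Q·5.000 + 298.0·469.0) / (Q + 298.0) = 110
→ Q = 298.0·(469.0 − 110)/(110 − 5.000) = 1019 L/s.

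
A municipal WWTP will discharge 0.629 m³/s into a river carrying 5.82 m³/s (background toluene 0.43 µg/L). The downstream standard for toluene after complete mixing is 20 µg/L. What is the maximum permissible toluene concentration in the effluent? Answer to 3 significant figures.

201 µg/L

At the limit, (Qr·Cr + Qe·Cₑ)/(Qr + Qe) = 20:
Cₑ = (6.449·20 − 5.820·0.4300) / 0.6290 = 201.1 µg/L.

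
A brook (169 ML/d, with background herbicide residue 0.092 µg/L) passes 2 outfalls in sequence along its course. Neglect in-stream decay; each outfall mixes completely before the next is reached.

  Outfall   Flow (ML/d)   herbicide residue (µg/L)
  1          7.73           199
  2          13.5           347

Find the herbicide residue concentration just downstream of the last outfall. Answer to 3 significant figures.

After outfall 1: Q = 169.0 + 7.730 = 176.7 ML/d; C = (169.0·0.09200 + 7.730·199.0)/176.7 = 8.792 µg/L.
After outfall 2: Q = 176.7 + 13.50 = 190.2 ML/d; C = (176.7·8.792 + 13.50·347.0)/190.2 = 32.79 µg/L.

32.8 µg/L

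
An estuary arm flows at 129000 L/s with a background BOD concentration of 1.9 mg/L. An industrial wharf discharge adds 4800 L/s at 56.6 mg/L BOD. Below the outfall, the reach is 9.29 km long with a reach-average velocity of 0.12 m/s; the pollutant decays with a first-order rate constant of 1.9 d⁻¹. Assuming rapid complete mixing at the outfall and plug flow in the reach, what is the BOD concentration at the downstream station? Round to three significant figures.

Mass balance: C = (129000·1.900 + 4800·56.60) / 133800 = 516800/133800 = 3.862 mg/L.
Travel time t = 9.29·1000 / 0.12 = 77420 s = 21.50 h.
After decay, C = 3.862 × e^(−kt) = 3.862 × 0.1822 = 0.7039 mg/L.

0.704 mg/L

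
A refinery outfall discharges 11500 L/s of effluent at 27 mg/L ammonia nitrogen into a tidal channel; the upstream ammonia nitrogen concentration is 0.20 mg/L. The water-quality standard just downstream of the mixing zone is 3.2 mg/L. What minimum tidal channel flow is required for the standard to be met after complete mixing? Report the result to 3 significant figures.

91200 L/s

Set C_mix = 3.2: (Q·0.2000 + 11500·27.00) / (Q + 11500) = 3.2
→ Q = 11500·(27.00 − 3.2)/(3.2 − 0.2000) = 91230 L/s.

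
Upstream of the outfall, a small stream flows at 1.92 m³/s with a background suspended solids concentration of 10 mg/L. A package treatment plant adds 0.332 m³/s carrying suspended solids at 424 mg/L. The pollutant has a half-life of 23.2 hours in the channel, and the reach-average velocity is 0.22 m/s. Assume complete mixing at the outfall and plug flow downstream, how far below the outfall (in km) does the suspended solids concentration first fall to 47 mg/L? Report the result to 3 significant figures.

Mass balance: C = (1.920·10.00 + 0.3320·424.0) / 2.252 = 160.0/2.252 = 71.03 mg/L.
Half-life 23.2 h → k = ln 2 / 23.2 = 0.02988 h⁻¹ = 0.7170 d⁻¹.
Set 71.03·exp(−k·t) = 47 → t = ln(71.03/47)/k = 49760 s = 13.82 h.
Distance = v·t = 0.22·49760 = 10950 m = 10.95 km.

10.9 km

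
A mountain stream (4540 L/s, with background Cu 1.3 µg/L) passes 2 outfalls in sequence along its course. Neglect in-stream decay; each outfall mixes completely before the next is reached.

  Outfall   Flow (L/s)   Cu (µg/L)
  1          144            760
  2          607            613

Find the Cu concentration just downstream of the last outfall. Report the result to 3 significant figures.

Below outfall 1: Q → 4684 L/s, C = (4540·1.300 + 144.0·760.0)/4684 = 24.62 µg/L.
Below outfall 2: Q → 5291 L/s, C = (4684·24.62 + 607.0·613.0)/5291 = 92.12 µg/L.

92.1 µg/L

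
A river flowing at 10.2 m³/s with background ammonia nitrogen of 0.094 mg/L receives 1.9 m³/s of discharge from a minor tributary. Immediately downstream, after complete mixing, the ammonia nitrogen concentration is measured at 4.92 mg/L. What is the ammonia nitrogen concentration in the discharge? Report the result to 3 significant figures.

Mass balance: 10.20·0.09400 + 1.900·Cₑ = 12.10·4.920
→ Cₑ = (12.10·4.920 − 10.20·0.09400) / 1.900 = 30.83 mg/L.

30.8 mg/L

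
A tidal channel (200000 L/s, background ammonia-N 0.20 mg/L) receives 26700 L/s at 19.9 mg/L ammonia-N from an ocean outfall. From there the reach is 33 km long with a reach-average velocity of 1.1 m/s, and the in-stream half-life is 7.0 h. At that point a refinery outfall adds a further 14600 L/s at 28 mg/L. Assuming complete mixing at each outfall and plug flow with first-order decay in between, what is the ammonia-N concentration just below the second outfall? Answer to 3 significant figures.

2.73 mg/L

Mass balance: C = (200000·0.2000 + 26700·19.90) / 226700 = 571300/226700 = 2.520 mg/L; combined flow 226700 L/s.
Travel time t = 33·1000 / 1.1 = 30000 s = 8.333 h.
Half-life 7.0 h → k = ln 2 / 7.0 = 0.09902 h⁻¹ = 2.377 d⁻¹.
Applying C = C₀e^(−kt): 2.520 × 0.4382 = 1.104 mg/L.
At the second outfall, C = (226700·1.104 + 14600·28.00) / (226700 + 14600) = 2.732 mg/L.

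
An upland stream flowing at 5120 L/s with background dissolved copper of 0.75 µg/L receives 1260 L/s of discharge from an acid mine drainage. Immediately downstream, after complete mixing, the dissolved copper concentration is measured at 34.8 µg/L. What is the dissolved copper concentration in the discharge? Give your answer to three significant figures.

Mass balance: 5120·0.7500 + 1260·Cₑ = 6380·34.80
→ Cₑ = (6380·34.80 − 5120·0.7500) / 1260 = 173.2 µg/L.

173 µg/L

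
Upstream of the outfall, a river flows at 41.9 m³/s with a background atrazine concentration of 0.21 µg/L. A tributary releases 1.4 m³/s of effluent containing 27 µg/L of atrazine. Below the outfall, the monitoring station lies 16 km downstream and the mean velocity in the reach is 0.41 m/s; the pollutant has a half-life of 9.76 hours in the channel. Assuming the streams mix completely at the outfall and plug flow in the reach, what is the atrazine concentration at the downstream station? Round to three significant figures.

Flow-weighted average: C = (41.90·0.2100 + 1.400·27.00) / 43.30 = 46.60/43.30 = 1.076 µg/L.
Travel time t = 16·1000 / 0.41 = 39020 s = 10.84 h.
Half-life 9.76 h → k = ln 2 / 9.76 = 0.07102 h⁻¹ = 1.704 d⁻¹.
After decay, C = 1.076 × e^(−kt) = 1.076 × 0.4631 = 0.4984 µg/L.

0.498 µg/L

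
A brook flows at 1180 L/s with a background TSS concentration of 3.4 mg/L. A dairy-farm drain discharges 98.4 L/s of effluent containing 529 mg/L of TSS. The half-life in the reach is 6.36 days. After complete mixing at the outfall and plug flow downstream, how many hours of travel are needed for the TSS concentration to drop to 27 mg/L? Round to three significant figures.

Mixed concentration C = ΣQC/ΣQ = (1180·3.400 + 98.40·529.0) / 1278 = 56070/1278 = 43.86 mg/L.
Half-life 6.36 d → k = ln 2 / 6.36 = 0.1090 d⁻¹.
43.86·exp(−k·t) = 27 → t = ln(43.86/27)/k = 384600 s = 106.8 h.

107 h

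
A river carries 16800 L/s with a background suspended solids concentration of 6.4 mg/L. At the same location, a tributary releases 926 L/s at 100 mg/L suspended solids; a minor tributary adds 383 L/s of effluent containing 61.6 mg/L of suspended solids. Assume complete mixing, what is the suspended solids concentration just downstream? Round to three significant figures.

12.4 mg/L

Conservation of mass: C = (16800·6.400 + 926.0·100.0 + 383.0·61.60) / 18110 = 223700/18110 = 12.35 mg/L.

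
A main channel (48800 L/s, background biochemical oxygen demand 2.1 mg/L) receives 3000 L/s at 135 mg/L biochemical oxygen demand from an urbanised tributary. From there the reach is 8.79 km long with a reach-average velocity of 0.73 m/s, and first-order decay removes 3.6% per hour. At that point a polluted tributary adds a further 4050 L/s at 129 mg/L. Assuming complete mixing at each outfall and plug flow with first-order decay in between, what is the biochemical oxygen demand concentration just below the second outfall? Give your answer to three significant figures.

Conservation of mass: C = (48800·2.100 + 3000·135.0) / 51800 = 507500/51800 = 9.797 mg/L; combined flow 51800 L/s.
Travel time t = 8.79·1000 / 0.73 = 12040 s = 3.345 h.
3.6%/h lost → k = −ln(1 − 0.036) = 0.03666 h⁻¹.
Applying C = C₀e^(−kt): 9.797 × 0.8846 = 8.666 mg/L.
At the second outfall, C = (51800·8.666 + 4050·129.0) / (51800 + 4050) = 17.39 mg/L.

17.4 mg/L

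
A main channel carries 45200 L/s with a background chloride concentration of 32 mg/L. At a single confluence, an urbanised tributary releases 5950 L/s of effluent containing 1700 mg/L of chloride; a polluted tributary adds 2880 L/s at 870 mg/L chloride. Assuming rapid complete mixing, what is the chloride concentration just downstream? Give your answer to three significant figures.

Flow-weighted average: C = (45200·32.00 + 5950·1700 + 2880·870.0) / 54030 = 14070000/54030 = 260.4 mg/L.

260 mg/L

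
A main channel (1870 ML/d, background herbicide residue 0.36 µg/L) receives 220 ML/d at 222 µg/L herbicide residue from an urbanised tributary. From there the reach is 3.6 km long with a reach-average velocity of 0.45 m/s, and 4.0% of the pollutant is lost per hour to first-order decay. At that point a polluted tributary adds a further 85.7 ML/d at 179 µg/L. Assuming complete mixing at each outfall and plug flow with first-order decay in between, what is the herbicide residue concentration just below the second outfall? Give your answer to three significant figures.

27.8 µg/L

Mass balance: C = (1870·0.3600 + 220.0·222.0) / 2090 = 49510/2090 = 23.69 µg/L; combined flow 2090 ML/d.
Travel time t = 3.6·1000 / 0.45 = 8000 s = 2.222 h.
4.0%/h lost → k = −ln(1 − 0.04) = 0.04082 h⁻¹.
After decay, C = 23.69 × e^(−kt) = 23.69 × 0.9133 = 21.64 µg/L.
At the second outfall, C = (2090·21.64 + 85.70·179.0) / (2090 + 85.70) = 27.83 µg/L.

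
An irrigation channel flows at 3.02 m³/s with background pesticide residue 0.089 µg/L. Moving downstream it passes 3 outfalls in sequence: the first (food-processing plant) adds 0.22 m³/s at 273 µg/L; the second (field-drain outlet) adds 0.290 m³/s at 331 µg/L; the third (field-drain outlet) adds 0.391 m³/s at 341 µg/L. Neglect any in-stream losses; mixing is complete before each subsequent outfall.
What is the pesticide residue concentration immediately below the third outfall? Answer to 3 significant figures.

73.9 µg/L

Below outfall 1: Q → 3.240 m³/s, C = (3.020·0.08900 + 0.2200·273.0)/3.240 = 18.62 µg/L.
Below outfall 2: Q → 3.530 m³/s, C = (3.240·18.62 + 0.2900·331.0)/3.530 = 44.28 µg/L.
Below outfall 3: Q → 3.921 m³/s, C = (3.530·44.28 + 0.3910·341.0)/3.921 = 73.87 µg/L.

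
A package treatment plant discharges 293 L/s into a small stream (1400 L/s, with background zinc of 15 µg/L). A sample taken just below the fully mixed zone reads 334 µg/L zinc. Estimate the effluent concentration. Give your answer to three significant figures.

Mass balance: 1400·15.00 + 293.0·Cₑ = 1693·334.0
→ Cₑ = (1693·334.0 − 1400·15.00) / 293.0 = 1858 µg/L.

1860 µg/L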